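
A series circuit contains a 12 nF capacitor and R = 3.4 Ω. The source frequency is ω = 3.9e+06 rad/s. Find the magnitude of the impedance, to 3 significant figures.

X_C = 1/(ωC) = 21.4 Ω
Z = 3.40 − j21.4 Ω
|Z| = √(3.40² + 21.4²) = 21.6 Ω

21.6 Ω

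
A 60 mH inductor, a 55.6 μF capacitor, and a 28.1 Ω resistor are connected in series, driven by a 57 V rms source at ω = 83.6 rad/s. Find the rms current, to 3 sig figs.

X_L = ωL = 5.02 Ω
X_C = 1/(ωC) = 215 Ω
Net reactance X = X_L − X_C = -210 Ω
Z = 28.1 − j210 Ω
|Z| = √(28.1² + 210²) = 212 Ω
I = V/|Z| = 57/212 = 269 mA

269 mA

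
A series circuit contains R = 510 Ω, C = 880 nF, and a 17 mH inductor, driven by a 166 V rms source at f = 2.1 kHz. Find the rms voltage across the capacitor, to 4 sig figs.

ω = 2πf = 13190 rad/s
X_L = ωL = 224.3 Ω
X_C = 1/(ωC) = 86.12 Ω
Net reactance X = X_L − X_C = 138.2 Ω
Z = 510.0 + j138.2 Ω
|Z| = √(510.0² + 138.2²) = 528.4 Ω
I = V/|Z| = 314.2 mA
V_C = I·|Z_C| = 0.3142 × 86.12 = 27.06 V

27.06 V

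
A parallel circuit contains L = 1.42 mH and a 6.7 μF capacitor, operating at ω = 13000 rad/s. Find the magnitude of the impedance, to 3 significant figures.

X_L = ωL = 18.5 Ω
X_C = 1/(ωC) = 11.5 Ω
Parallel: admittances add. Y = 1/(jωL) + jωC
Y = (0 + j0.0329) S
|Y| = 0.0329 S → |Z| = 1/|Y| = 30.4 Ω, ∠Z = −∠Y = -90.0°

30.4 Ω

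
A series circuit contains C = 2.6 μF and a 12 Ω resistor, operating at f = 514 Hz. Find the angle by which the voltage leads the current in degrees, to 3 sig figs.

-84.2°

ω = 2πf = 3230 rad/s
X_C = 1/(ωC) = 119 Ω
Z = 12.0 − j119 Ω
|Z| = √(12.0² + 119²) = 120 Ω
∠Z = arctan(-119/12.0) = -84.2°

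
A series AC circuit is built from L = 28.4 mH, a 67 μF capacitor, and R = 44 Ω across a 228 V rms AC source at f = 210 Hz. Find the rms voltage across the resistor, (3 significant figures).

196 V

ω = 2πf = 1319 rad/s
X_L = ωL = 37.5 Ω
X_C = 1/(ωC) = 11.3 Ω
Net reactance X = X_L − X_C = 26.2 Ω
Z = 44.0 + j26.2 Ω
|Z| = √(44.0² + 26.2²) = 51.2 Ω
I = V/|Z| = 4.45 A
V_R = I·|Z_R| = 4.45 × 44.0 = 196 V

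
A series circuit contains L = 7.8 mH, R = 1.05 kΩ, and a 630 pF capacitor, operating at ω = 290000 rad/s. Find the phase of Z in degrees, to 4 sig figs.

X_L = ωL = 2262 Ω
X_C = 1/(ωC) = 5473 Ω
Net reactance X = X_L − X_C = -3211 Ω
Z = 1050 − j3211 Ω
|Z| = √(1050² + 3211²) = 3379 Ω
∠Z = arctan(-3211/1050) = -71.89°

-71.89°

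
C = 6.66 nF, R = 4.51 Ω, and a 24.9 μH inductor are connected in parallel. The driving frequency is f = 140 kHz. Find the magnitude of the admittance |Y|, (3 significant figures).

ω = 2πf = 879600 rad/s
X_L = ωL = 21.9 Ω
X_C = 1/(ωC) = 171 Ω
Parallel: admittances add. Y = 1/R + 1/(jωL) + jωC
Y = (0.222 − j0.0398) S
|Y| = 0.225 S → |Z| = 1/|Y| = 4.44 Ω, ∠Z = −∠Y = 10.2°

225 mS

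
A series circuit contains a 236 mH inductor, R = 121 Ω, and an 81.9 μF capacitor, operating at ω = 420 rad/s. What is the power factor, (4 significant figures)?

0.8654

X_L = ωL = 99.12 Ω
X_C = 1/(ωC) = 29.07 Ω
Net reactance X = X_L − X_C = 70.05 Ω
Z = 121.0 + j70.05 Ω
|Z| = √(121.0² + 70.05²) = 139.8 Ω
∠Z = arctan(70.05/121.0) = 30.07°
cos φ = cos(30.07°) = 0.8654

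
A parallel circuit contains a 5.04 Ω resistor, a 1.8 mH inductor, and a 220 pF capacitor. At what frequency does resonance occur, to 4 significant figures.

252.9 kHz

ω₀ = 1/√(LC) = 1/√(0.0018 × 2.2e-10) = 1.589e+06 rad/s
f₀ = ω₀/(2π) = 252.9 kHz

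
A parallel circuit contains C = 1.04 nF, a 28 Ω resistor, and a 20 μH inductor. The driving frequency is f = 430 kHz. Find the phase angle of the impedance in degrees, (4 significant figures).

23.73°

ω = 2πf = 2.702e+06 rad/s
X_L = ωL = 54.04 Ω
X_C = 1/(ωC) = 355.9 Ω
Parallel: admittances add. Y = 1/R + 1/(jωL) + jωC
Y = (0.03571 − j0.01570) S
|Y| = 0.03901 S → |Z| = 1/|Y| = 25.63 Ω, ∠Z = −∠Y = 23.73°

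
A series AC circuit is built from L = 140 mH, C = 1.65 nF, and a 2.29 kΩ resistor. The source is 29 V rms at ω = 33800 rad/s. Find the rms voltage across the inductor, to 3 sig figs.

10.2 V

X_L = ωL = 4730 Ω
X_C = 1/(ωC) = 17900 Ω
Net reactance X = X_L − X_C = -13200 Ω
Z = 2290 − j13200 Ω
|Z| = √(2290² + 13200²) = 13400 Ω
I = V/|Z| = 2.16 mA
V_L = I·|Z_L| = 0.00216 × 4730 = 10.2 V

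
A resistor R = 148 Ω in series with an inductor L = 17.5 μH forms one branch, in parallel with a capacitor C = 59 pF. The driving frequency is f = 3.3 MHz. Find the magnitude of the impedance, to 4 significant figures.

670.1 Ω

ω = 2πf = 2.073e+07 rad/s
X_L = ωL = 362.9 Ω
X_C = 1/(ωC) = 817.4 Ω
Branch 1 (R+jX_L): Z₁ = 148.0 + j362.9 Ω, |Z₁| = 391.9 Ω
Branch 2 (−jX_C): Z₂ = −j817.4 Ω
Parallel: Z = Z₁Z₂/(Z₁+Z₂), |Z| = 670.1 Ω, ∠Z = 49.78°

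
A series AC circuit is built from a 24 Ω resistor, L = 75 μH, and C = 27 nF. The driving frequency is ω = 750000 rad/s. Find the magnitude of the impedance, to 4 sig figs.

24.96 Ω

X_L = ωL = 56.25 Ω
X_C = 1/(ωC) = 49.38 Ω
Net reactance X = X_L − X_C = 6.867 Ω
Z = 24.00 + j6.867 Ω
|Z| = √(24.00² + 6.867²) = 24.96 Ω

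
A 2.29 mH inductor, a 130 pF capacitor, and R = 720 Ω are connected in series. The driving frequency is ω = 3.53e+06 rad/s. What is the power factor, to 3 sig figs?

0.121

X_L = ωL = 8080 Ω
X_C = 1/(ωC) = 2180 Ω
Net reactance X = X_L − X_C = 5900 Ω
Z = 720 + j5900 Ω
|Z| = √(720² + 5900²) = 5950 Ω
∠Z = arctan(5900/720) = 83.0°
cos φ = cos(83.0°) = 0.121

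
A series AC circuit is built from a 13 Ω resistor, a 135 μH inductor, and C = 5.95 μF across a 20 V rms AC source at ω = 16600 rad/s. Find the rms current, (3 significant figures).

X_L = ωL = 2.24 Ω
X_C = 1/(ωC) = 10.1 Ω
Net reactance X = X_L − X_C = -7.88 Ω
Z = 13.0 − j7.88 Ω
|Z| = √(13.0² + 7.88²) = 15.2 Ω
I = V/|Z| = 20/15.2 = 1.32 A

1.32 A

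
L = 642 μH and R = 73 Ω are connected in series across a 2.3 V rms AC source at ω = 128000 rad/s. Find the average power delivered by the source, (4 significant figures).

31.96 mW

X_L = ωL = 82.18 Ω
Z = 73.00 + j82.18 Ω
|Z| = √(73.00² + 82.18²) = 109.9 Ω
∠Z = arctan(82.18/73.00) = 48.38°
I = V/|Z| = 20.92 mA
P = VI cos φ = 2.3 × 0.02092 × cos(48.38°) = 31.96 mW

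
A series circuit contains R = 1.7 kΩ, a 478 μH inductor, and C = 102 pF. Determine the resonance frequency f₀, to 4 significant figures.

720.8 kHz

ω₀ = 1/√(LC) = 1/√(0.000478 × 1.02e-10) = 4.529e+06 rad/s
f₀ = ω₀/(2π) = 720.8 kHz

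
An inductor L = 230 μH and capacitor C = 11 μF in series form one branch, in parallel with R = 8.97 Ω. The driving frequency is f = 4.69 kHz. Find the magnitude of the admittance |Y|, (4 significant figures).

ω = 2πf = 29470 rad/s
X_L = ωL = 6.778 Ω
X_C = 1/(ωC) = 3.085 Ω
Branch 1: Z₁ = R = 8.970 Ω
Branch 2 (series LC): Z₂ = j(X_L − X_C) = j3.693 Ω
Parallel: Z = Z₁Z₂/(Z₁+Z₂), |Z| = 3.415 Ω, ∠Z = 67.62°
|Y| = 1/|Z| = 292.9 mS

292.9 mS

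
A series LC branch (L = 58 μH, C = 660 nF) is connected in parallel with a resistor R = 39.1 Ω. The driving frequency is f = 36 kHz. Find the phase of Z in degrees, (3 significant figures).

80.7°

ω = 2πf = 226200 rad/s
X_L = ωL = 13.1 Ω
X_C = 1/(ωC) = 6.70 Ω
Branch 1: Z₁ = R = 39.1 Ω
Branch 2 (series LC): Z₂ = j(X_L − X_C) = j6.42 Ω
Parallel: Z = Z₁Z₂/(Z₁+Z₂), |Z| = 6.34 Ω, ∠Z = 80.7°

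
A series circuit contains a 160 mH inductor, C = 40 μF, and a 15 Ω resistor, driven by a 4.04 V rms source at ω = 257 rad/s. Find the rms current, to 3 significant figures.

69.5 mA

X_L = ωL = 41.1 Ω
X_C = 1/(ωC) = 97.3 Ω
Net reactance X = X_L − X_C = -56.2 Ω
Z = 15.0 − j56.2 Ω
|Z| = √(15.0² + 56.2²) = 58.1 Ω
I = V/|Z| = 4.04/58.1 = 69.5 mA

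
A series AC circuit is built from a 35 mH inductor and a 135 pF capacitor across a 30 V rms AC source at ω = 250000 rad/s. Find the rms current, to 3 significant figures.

X_L = ωL = 8750 Ω
X_C = 1/(ωC) = 29600 Ω
Net reactance X = X_L − X_C = -20900 Ω
Z = − j20900 Ω
|Z| = √(0² + 20900²) = 20900 Ω
I = V/|Z| = 30/20900 = 1.44 mA

1.44 mA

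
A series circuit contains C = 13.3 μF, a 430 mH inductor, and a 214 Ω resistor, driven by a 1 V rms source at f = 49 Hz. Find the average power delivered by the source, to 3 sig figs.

ω = 2πf = 307.9 rad/s
X_L = ωL = 132 Ω
X_C = 1/(ωC) = 244 Ω
Net reactance X = X_L − X_C = -112 Ω
Z = 214 − j112 Ω
|Z| = √(214² + 112²) = 241 Ω
∠Z = arctan(-112/214) = -27.6°
I = V/|Z| = 4.14 mA
P = VI cos φ = 1 × 0.00414 × cos(-27.6°) = 3.67 mW

3.67 mW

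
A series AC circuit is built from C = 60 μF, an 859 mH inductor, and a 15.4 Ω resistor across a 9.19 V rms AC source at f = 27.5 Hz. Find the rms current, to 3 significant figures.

170 mA

ω = 2πf = 172.8 rad/s
X_L = ωL = 148 Ω
X_C = 1/(ωC) = 96.5 Ω
Net reactance X = X_L − X_C = 52.0 Ω
Z = 15.4 + j52.0 Ω
|Z| = √(15.4² + 52.0²) = 54.2 Ω
I = V/|Z| = 9.19/54.2 = 170 mA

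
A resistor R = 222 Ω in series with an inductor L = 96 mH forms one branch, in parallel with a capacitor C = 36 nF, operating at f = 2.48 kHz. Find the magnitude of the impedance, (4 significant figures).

7434 Ω

ω = 2πf = 15580 rad/s
X_L = ωL = 1496 Ω
X_C = 1/(ωC) = 1783 Ω
Branch 1 (R+jX_L): Z₁ = 222.0 + j1496 Ω, |Z₁| = 1512 Ω
Branch 2 (−jX_C): Z₂ = −j1783 Ω
Parallel: Z = Z₁Z₂/(Z₁+Z₂), |Z| = 7434 Ω, ∠Z = 43.81°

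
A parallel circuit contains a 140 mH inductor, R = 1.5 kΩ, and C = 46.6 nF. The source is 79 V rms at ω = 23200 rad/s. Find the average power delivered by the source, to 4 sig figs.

4.161 W

X_L = ωL = 3248 Ω
X_C = 1/(ωC) = 925.0 Ω
Parallel: admittances add. Y = 1/R + 1/(jωL) + jωC
Y = (0.0006667 + j0.0007732) S
|Y| = 0.001021 S → |Z| = 1/|Y| = 979.5 Ω, ∠Z = −∠Y = -49.23°
I = V/|Z| = 80.66 mA
P = VI cos φ = 79 × 0.08066 × cos(-49.23°) = 4.161 W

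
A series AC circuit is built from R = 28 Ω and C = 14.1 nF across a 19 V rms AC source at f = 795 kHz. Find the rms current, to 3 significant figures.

ω = 2πf = 4.995e+06 rad/s
X_C = 1/(ωC) = 14.2 Ω
Z = 28.0 − j14.2 Ω
|Z| = √(28.0² + 14.2²) = 31.4 Ω
I = V/|Z| = 19/31.4 = 605 mA

605 mA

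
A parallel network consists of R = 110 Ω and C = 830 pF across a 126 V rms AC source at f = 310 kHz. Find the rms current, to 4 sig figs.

ω = 2πf = 1.948e+06 rad/s
X_C = 1/(ωC) = 618.6 Ω
Parallel: admittances add. Y = 1/R + jωC
Y = (0.009091 + j0.001617) S
|Y| = 0.009234 S → |Z| = 1/|Y| = 108.3 Ω, ∠Z = −∠Y = -10.08°
I = V/|Z| = 126/108.3 = 1.163 A

1.163 A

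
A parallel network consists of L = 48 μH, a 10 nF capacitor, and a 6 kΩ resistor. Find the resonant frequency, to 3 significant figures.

230 kHz

ω₀ = 1/√(LC) = 1/√(4.8e-05 × 1e-08) = 1.443e+06 rad/s
f₀ = ω₀/(2π) = 230 kHz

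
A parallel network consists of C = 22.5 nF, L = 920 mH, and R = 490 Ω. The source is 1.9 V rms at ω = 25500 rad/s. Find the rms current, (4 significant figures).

4.007 mA

X_L = ωL = 23460 Ω
X_C = 1/(ωC) = 1743 Ω
Parallel: admittances add. Y = 1/R + 1/(jωL) + jωC
Y = (0.002041 + j0.0005311) S
|Y| = 0.002109 S → |Z| = 1/|Y| = 474.2 Ω, ∠Z = −∠Y = -14.59°
I = V/|Z| = 1.9/474.2 = 4.007 mA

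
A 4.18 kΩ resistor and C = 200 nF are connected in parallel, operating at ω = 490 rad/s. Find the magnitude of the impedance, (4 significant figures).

X_C = 1/(ωC) = 10200 Ω
Parallel: admittances add. Y = 1/R + jωC
Y = (0.0002392 + j9.8e-05) S
|Y| = 0.0002585 S → |Z| = 1/|Y| = 3868 Ω, ∠Z = −∠Y = -22.28°

3868 Ω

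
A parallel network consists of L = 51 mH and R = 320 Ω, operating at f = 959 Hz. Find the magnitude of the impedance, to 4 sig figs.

221.6 Ω

ω = 2πf = 6026 rad/s
X_L = ωL = 307.3 Ω
Parallel: admittances add. Y = 1/R + 1/(jωL)
Y = (0.003125 − j0.003254) S
|Y| = 0.004512 S → |Z| = 1/|Y| = 221.6 Ω, ∠Z = −∠Y = 46.16°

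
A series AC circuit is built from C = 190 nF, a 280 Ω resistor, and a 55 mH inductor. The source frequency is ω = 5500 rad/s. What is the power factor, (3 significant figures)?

X_L = ωL = 302 Ω
X_C = 1/(ωC) = 957 Ω
Net reactance X = X_L − X_C = -654 Ω
Z = 280 − j654 Ω
|Z| = √(280² + 654²) = 712 Ω
∠Z = arctan(-654/280) = -66.8°
cos φ = cos(-66.8°) = 0.393

0.393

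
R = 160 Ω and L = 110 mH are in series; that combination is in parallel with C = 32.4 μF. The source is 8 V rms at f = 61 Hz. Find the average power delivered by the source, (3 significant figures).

ω = 2πf = 383.3 rad/s
X_L = ωL = 42.2 Ω
X_C = 1/(ωC) = 80.5 Ω
Branch 1 (R+jX_L): Z₁ = 160 + j42.2 Ω, |Z₁| = 165 Ω
Branch 2 (−jX_C): Z₂ = −j80.5 Ω
Parallel: Z = Z₁Z₂/(Z₁+Z₂), |Z| = 81.0 Ω, ∠Z = -61.8°
I = V/|Z| = 98.8 mA
P = VI cos φ = 8 × 0.0988 × cos(-61.8°) = 374 mW

374 mW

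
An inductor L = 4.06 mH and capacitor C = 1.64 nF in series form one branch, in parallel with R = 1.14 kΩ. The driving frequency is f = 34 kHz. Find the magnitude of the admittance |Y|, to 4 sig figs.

ω = 2πf = 213600 rad/s
X_L = ωL = 867.3 Ω
X_C = 1/(ωC) = 2854 Ω
Branch 1: Z₁ = R = 1140 Ω
Branch 2 (series LC): Z₂ = j(X_L − X_C) = −j1987 Ω
Parallel: Z = Z₁Z₂/(Z₁+Z₂), |Z| = 988.8 Ω, ∠Z = -29.84°
|Y| = 1/|Z| = 1.011 mS

1.011 mS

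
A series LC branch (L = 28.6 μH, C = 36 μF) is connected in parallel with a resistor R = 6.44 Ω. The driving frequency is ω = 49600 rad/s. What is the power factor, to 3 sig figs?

0.132

X_L = ωL = 1.42 Ω
X_C = 1/(ωC) = 0.560 Ω
Branch 1: Z₁ = R = 6.44 Ω
Branch 2 (series LC): Z₂ = j(X_L − X_C) = j0.859 Ω
Parallel: Z = Z₁Z₂/(Z₁+Z₂), |Z| = 0.851 Ω, ∠Z = 82.4°
cos φ = cos(82.4°) = 0.132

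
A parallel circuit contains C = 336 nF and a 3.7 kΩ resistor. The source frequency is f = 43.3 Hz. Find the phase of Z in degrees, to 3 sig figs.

-18.7°

ω = 2πf = 272.1 rad/s
X_C = 1/(ωC) = 10900 Ω
Parallel: admittances add. Y = 1/R + jωC
Y = (0.000270 + j9.14e-05) S
|Y| = 0.000285 S → |Z| = 1/|Y| = 3500 Ω, ∠Z = −∠Y = -18.7°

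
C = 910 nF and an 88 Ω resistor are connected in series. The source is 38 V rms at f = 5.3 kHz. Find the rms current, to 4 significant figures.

ω = 2πf = 33300 rad/s
X_C = 1/(ωC) = 33.00 Ω
Z = 88.00 − j33.00 Ω
|Z| = √(88.00² + 33.00²) = 93.98 Ω
I = V/|Z| = 38/93.98 = 404.3 mA

404.3 mA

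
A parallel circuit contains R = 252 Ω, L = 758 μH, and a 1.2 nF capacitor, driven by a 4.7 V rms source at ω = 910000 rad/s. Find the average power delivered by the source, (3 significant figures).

X_L = ωL = 690 Ω
X_C = 1/(ωC) = 916 Ω
Parallel: admittances add. Y = 1/R + 1/(jωL) + jωC
Y = (0.00397 − j0.000358) S
|Y| = 0.00398 S → |Z| = 1/|Y| = 251 Ω, ∠Z = −∠Y = 5.15°
I = V/|Z| = 18.7 mA
P = VI cos φ = 4.7 × 0.0187 × cos(5.15°) = 87.7 mW

87.7 mW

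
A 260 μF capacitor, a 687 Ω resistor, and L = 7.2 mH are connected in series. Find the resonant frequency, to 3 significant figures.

ω₀ = 1/√(LC) = 1/√(0.0072 × 0.00026) = 730.9 rad/s
f₀ = ω₀/(2π) = 116 Hz

116 Hz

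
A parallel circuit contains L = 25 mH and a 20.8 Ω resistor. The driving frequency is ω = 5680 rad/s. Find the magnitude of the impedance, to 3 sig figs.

X_L = ωL = 142 Ω
Parallel: admittances add. Y = 1/R + 1/(jωL)
Y = (0.0481 − j0.00704) S
|Y| = 0.0486 S → |Z| = 1/|Y| = 20.6 Ω, ∠Z = −∠Y = 8.33°

20.6 Ω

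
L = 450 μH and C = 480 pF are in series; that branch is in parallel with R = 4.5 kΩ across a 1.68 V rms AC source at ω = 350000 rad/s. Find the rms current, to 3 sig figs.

X_L = ωL = 158 Ω
X_C = 1/(ωC) = 5950 Ω
Branch 1: Z₁ = R = 4500 Ω
Branch 2 (series LC): Z₂ = j(X_L − X_C) = −j5790 Ω
Parallel: Z = Z₁Z₂/(Z₁+Z₂), |Z| = 3550 Ω, ∠Z = -37.8°
I = V/|Z| = 1.68/3550 = 473 μA

473 μA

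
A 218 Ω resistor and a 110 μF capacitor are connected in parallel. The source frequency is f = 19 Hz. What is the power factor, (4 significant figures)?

0.3298

ω = 2πf = 119.4 rad/s
X_C = 1/(ωC) = 76.15 Ω
Parallel: admittances add. Y = 1/R + jωC
Y = (0.004587 + j0.01313) S
|Y| = 0.01391 S → |Z| = 1/|Y| = 71.89 Ω, ∠Z = −∠Y = -70.74°
cos φ = cos(-70.74°) = 0.3298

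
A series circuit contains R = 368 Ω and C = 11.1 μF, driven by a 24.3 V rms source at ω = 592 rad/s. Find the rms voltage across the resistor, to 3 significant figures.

X_C = 1/(ωC) = 152 Ω
Z = 368 − j152 Ω
|Z| = √(368² + 152²) = 398 Ω
I = V/|Z| = 61.0 mA
V_R = I·|Z_R| = 0.0610 × 368 = 22.5 V

22.5 V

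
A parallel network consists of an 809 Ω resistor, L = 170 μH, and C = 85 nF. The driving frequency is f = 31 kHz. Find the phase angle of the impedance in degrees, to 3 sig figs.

ω = 2πf = 194800 rad/s
X_L = ωL = 33.1 Ω
X_C = 1/(ωC) = 60.4 Ω
Parallel: admittances add. Y = 1/R + 1/(jωL) + jωC
Y = (0.00124 − j0.0136) S
|Y| = 0.0137 S → |Z| = 1/|Y| = 73.0 Ω, ∠Z = −∠Y = 84.8°

84.8°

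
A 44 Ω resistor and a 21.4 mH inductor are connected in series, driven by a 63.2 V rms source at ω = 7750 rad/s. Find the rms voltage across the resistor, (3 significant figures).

X_L = ωL = 166 Ω
Z = 44.0 + j166 Ω
|Z| = √(44.0² + 166²) = 172 Ω
I = V/|Z| = 368 mA
V_R = I·|Z_R| = 0.368 × 44.0 = 16.2 V

16.2 V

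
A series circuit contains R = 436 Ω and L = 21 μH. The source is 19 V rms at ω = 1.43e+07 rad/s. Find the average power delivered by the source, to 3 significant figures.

562 mW

X_L = ωL = 300 Ω
Z = 436 + j300 Ω
|Z| = √(436² + 300²) = 529 Ω
∠Z = arctan(300/436) = 34.6°
I = V/|Z| = 35.9 mA
P = VI cos φ = 19 × 0.0359 × cos(34.6°) = 562 mW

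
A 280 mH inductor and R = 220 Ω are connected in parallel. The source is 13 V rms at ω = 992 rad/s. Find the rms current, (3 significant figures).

X_L = ωL = 278 Ω
Parallel: admittances add. Y = 1/R + 1/(jωL)
Y = (0.00455 − j0.00360) S
|Y| = 0.00580 S → |Z| = 1/|Y| = 172 Ω, ∠Z = −∠Y = 38.4°
I = V/|Z| = 13/172 = 75.4 mA

75.4 mA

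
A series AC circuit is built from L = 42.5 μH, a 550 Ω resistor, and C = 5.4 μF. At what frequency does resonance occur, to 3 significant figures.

ω₀ = 1/√(LC) = 1/√(4.25e-05 × 5.4e-06) = 66010 rad/s
f₀ = ω₀/(2π) = 10.5 kHz

10.5 kHz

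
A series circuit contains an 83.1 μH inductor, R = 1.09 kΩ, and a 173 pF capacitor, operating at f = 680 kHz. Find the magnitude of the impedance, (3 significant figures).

ω = 2πf = 4.273e+06 rad/s
X_L = ωL = 355 Ω
X_C = 1/(ωC) = 1350 Ω
Net reactance X = X_L − X_C = -998 Ω
Z = 1090 − j998 Ω
|Z| = √(1090² + 998²) = 1480 Ω

1480 Ω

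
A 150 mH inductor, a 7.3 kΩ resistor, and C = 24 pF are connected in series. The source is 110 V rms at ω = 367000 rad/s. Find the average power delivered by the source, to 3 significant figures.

25.4 mW

X_L = ωL = 55000 Ω
X_C = 1/(ωC) = 114000 Ω
Net reactance X = X_L − X_C = -58500 Ω
Z = 7300 − j58500 Ω
|Z| = √(7300² + 58500²) = 58900 Ω
∠Z = arctan(-58500/7300) = -82.9°
I = V/|Z| = 1.87 mA
P = VI cos φ = 110 × 0.00187 × cos(-82.9°) = 25.4 mW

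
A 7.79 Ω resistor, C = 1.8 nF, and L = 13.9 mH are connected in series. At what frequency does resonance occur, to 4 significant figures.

ω₀ = 1/√(LC) = 1/√(0.0139 × 1.8e-09) = 199900 rad/s
f₀ = ω₀/(2π) = 31.82 kHz

31.82 kHz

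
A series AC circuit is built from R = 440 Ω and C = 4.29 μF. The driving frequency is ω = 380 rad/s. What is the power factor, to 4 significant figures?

0.5829

X_C = 1/(ωC) = 613.4 Ω
Z = 440.0 − j613.4 Ω
|Z| = √(440.0² + 613.4²) = 754.9 Ω
∠Z = arctan(-613.4/440.0) = -54.35°
cos φ = cos(-54.35°) = 0.5829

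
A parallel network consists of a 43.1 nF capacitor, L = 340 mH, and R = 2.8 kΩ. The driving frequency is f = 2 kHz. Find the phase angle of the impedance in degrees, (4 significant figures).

ω = 2πf = 12570 rad/s
X_L = ωL = 4273 Ω
X_C = 1/(ωC) = 1846 Ω
Parallel: admittances add. Y = 1/R + 1/(jωL) + jωC
Y = (0.0003571 + j0.0003076) S
|Y| = 0.0004713 S → |Z| = 1/|Y| = 2122 Ω, ∠Z = −∠Y = -40.73°

-40.73°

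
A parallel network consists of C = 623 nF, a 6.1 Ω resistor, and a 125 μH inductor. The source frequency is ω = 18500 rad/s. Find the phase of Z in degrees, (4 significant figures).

X_L = ωL = 2.312 Ω
X_C = 1/(ωC) = 86.76 Ω
Parallel: admittances add. Y = 1/R + 1/(jωL) + jωC
Y = (0.1639 − j0.4209) S
|Y| = 0.4517 S → |Z| = 1/|Y| = 2.214 Ω, ∠Z = −∠Y = 68.72°

68.72°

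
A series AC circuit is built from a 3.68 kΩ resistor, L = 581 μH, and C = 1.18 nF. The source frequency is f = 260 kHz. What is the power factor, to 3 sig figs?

0.993

ω = 2πf = 1.634e+06 rad/s
X_L = ωL = 949 Ω
X_C = 1/(ωC) = 519 Ω
Net reactance X = X_L − X_C = 430 Ω
Z = 3680 + j430 Ω
|Z| = √(3680² + 430²) = 3710 Ω
∠Z = arctan(430/3680) = 6.67°
cos φ = cos(6.67°) = 0.993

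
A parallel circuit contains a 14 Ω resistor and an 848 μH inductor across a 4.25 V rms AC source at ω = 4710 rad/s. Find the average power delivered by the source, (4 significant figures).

X_L = ωL = 3.994 Ω
Parallel: admittances add. Y = 1/R + 1/(jωL)
Y = (0.07143 − j0.2504) S
|Y| = 0.2604 S → |Z| = 1/|Y| = 3.841 Ω, ∠Z = −∠Y = 74.08°
I = V/|Z| = 1.107 A
P = VI cos φ = 4.25 × 1.107 × cos(74.08°) = 1.290 W

1.290 W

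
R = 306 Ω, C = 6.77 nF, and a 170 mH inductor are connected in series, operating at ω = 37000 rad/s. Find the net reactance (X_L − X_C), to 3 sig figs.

2300 Ω

X_L = ωL = 6290 Ω
X_C = 1/(ωC) = 3990 Ω
X = 6290 − 3990 = 2300 Ω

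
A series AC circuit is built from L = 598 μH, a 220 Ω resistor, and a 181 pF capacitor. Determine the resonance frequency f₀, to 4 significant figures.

ω₀ = 1/√(LC) = 1/√(0.000598 × 1.81e-10) = 3.04e+06 rad/s
f₀ = ω₀/(2π) = 483.8 kHz

483.8 kHz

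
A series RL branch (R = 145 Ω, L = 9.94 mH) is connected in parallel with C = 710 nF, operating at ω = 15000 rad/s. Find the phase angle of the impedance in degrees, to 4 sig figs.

-65.04°

X_L = ωL = 149.1 Ω
X_C = 1/(ωC) = 93.90 Ω
Branch 1 (R+jX_L): Z₁ = 145.0 + j149.1 Ω, |Z₁| = 208.0 Ω
Branch 2 (−jX_C): Z₂ = −j93.90 Ω
Parallel: Z = Z₁Z₂/(Z₁+Z₂), |Z| = 125.9 Ω, ∠Z = -65.04°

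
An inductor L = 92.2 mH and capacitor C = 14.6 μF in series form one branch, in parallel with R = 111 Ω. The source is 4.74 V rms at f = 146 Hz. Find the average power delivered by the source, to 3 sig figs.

ω = 2πf = 917.3 rad/s
X_L = ωL = 84.6 Ω
X_C = 1/(ωC) = 74.7 Ω
Branch 1: Z₁ = R = 111 Ω
Branch 2 (series LC): Z₂ = j(X_L − X_C) = j9.91 Ω
Parallel: Z = Z₁Z₂/(Z₁+Z₂), |Z| = 9.88 Ω, ∠Z = 84.9°
I = V/|Z| = 480 mA
P = VI cos φ = 4.74 × 0.480 × cos(84.9°) = 202 mW

202 mW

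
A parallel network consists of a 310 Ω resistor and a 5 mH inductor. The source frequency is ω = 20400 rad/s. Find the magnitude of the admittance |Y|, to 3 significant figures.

X_L = ωL = 102 Ω
Parallel: admittances add. Y = 1/R + 1/(jωL)
Y = (0.00323 − j0.00980) S
|Y| = 0.0103 S → |Z| = 1/|Y| = 96.9 Ω, ∠Z = −∠Y = 71.8°

10.3 mS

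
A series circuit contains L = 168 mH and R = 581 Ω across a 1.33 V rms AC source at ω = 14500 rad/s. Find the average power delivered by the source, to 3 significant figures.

164 μW

X_L = ωL = 2440 Ω
Z = 581 + j2440 Ω
|Z| = √(581² + 2440²) = 2500 Ω
∠Z = arctan(2440/581) = 76.6°
I = V/|Z| = 531 μA
P = VI cos φ = 1.33 × 0.000531 × cos(76.6°) = 164 μW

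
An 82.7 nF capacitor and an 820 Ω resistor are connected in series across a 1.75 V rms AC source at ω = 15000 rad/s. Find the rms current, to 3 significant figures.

X_C = 1/(ωC) = 806 Ω
Z = 820 − j806 Ω
|Z| = √(820² + 806²) = 1150 Ω
I = V/|Z| = 1.75/1150 = 1.52 mA

1.52 mA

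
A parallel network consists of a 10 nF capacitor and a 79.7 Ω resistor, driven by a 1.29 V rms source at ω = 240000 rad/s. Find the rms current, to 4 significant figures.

16.48 mA

X_C = 1/(ωC) = 416.7 Ω
Parallel: admittances add. Y = 1/R + jωC
Y = (0.01255 + j0.002400) S
|Y| = 0.01277 S → |Z| = 1/|Y| = 78.28 Ω, ∠Z = −∠Y = -10.83°
I = V/|Z| = 1.29/78.28 = 16.48 mA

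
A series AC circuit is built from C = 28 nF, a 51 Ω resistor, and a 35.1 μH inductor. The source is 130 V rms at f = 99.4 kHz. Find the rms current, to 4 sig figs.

2.097 A

ω = 2πf = 624500 rad/s
X_L = ωL = 21.92 Ω
X_C = 1/(ωC) = 57.18 Ω
Net reactance X = X_L − X_C = -35.26 Ω
Z = 51.00 − j35.26 Ω
|Z| = √(51.00² + 35.26²) = 62.00 Ω
I = V/|Z| = 130/62.00 = 2.097 A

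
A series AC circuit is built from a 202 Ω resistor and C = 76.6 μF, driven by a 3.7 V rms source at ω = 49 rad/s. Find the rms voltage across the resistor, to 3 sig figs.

X_C = 1/(ωC) = 266 Ω
Z = 202 − j266 Ω
|Z| = √(202² + 266²) = 334 Ω
I = V/|Z| = 11.1 mA
V_R = I·|Z_R| = 0.0111 × 202 = 2.24 V

2.24 V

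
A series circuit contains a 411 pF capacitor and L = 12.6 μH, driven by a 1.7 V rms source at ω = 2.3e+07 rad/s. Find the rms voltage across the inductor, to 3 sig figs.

X_L = ωL = 290 Ω
X_C = 1/(ωC) = 106 Ω
Net reactance X = X_L − X_C = 184 Ω
Z = j184 Ω
|Z| = √(0² + 184²) = 184 Ω
I = V/|Z| = 9.24 mA
V_L = I·|Z_L| = 0.00924 × 290 = 2.68 V

2.68 V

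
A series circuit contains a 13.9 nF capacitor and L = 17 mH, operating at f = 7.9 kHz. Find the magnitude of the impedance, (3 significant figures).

606 Ω

ω = 2πf = 49640 rad/s
X_L = ωL = 844 Ω
X_C = 1/(ωC) = 1450 Ω
Net reactance X = X_L − X_C = -606 Ω
Z = − j606 Ω
|Z| = √(0² + 606²) = 606 Ω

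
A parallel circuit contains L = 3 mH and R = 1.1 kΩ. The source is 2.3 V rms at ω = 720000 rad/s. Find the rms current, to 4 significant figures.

2.346 mA

X_L = ωL = 2160 Ω
Parallel: admittances add. Y = 1/R + 1/(jωL)
Y = (0.0009091 − j0.0004630) S
|Y| = 0.001020 S → |Z| = 1/|Y| = 980.2 Ω, ∠Z = −∠Y = 26.99°
I = V/|Z| = 2.3/980.2 = 2.346 mA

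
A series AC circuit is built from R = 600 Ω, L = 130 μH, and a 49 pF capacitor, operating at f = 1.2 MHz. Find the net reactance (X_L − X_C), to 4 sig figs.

-1727 Ω

ω = 2πf = 7.54e+06 rad/s
X_L = ωL = 980.2 Ω
X_C = 1/(ωC) = 2707 Ω
X = 980.2 − 2707 = -1727 Ω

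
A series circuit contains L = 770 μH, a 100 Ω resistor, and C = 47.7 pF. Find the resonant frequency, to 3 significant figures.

830 kHz

ω₀ = 1/√(LC) = 1/√(0.00077 × 4.77e-11) = 5.218e+06 rad/s
f₀ = ω₀/(2π) = 830 kHz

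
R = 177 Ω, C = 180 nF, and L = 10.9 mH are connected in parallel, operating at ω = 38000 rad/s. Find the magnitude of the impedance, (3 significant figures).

139 Ω

X_L = ωL = 414 Ω
X_C = 1/(ωC) = 146 Ω
Parallel: admittances add. Y = 1/R + 1/(jωL) + jωC
Y = (0.00565 + j0.00443) S
|Y| = 0.00718 S → |Z| = 1/|Y| = 139 Ω, ∠Z = −∠Y = -38.1°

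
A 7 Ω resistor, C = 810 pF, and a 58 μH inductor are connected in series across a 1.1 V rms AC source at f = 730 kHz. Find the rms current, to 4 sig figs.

ω = 2πf = 4.587e+06 rad/s
X_L = ωL = 266.0 Ω
X_C = 1/(ωC) = 269.2 Ω
Net reactance X = X_L − X_C = -3.131 Ω
Z = 7.000 − j3.131 Ω
|Z| = √(7.000² + 3.131²) = 7.668 Ω
I = V/|Z| = 1.1/7.668 = 143.4 mA

143.4 mA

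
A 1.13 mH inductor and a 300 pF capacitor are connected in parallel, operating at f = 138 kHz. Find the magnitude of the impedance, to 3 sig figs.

1310 Ω

ω = 2πf = 867100 rad/s
X_L = ωL = 980 Ω
X_C = 1/(ωC) = 3840 Ω
Parallel: admittances add. Y = 1/(jωL) + jωC
Y = (0 − j0.000760) S
|Y| = 0.000760 S → |Z| = 1/|Y| = 1310 Ω, ∠Z = −∠Y = 90.0°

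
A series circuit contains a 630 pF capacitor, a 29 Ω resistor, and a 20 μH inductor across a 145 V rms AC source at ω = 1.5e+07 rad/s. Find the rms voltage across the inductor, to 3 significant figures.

X_L = ωL = 300 Ω
X_C = 1/(ωC) = 106 Ω
Net reactance X = X_L − X_C = 194 Ω
Z = 29.0 + j194 Ω
|Z| = √(29.0² + 194²) = 196 Ω
I = V/|Z| = 739 mA
V_L = I·|Z_L| = 0.739 × 300 = 222 V

222 V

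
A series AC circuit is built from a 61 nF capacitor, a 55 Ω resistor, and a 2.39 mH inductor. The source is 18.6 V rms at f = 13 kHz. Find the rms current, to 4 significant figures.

336.5 mA

ω = 2πf = 81680 rad/s
X_L = ωL = 195.2 Ω
X_C = 1/(ωC) = 200.7 Ω
Net reactance X = X_L − X_C = -5.481 Ω
Z = 55.00 − j5.481 Ω
|Z| = √(55.00² + 5.481²) = 55.27 Ω
I = V/|Z| = 18.6/55.27 = 336.5 mA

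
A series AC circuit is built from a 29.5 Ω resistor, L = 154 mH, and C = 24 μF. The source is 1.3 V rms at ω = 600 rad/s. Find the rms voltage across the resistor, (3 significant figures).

1.03 V

X_L = ωL = 92.4 Ω
X_C = 1/(ωC) = 69.4 Ω
Net reactance X = X_L − X_C = 23.0 Ω
Z = 29.5 + j23.0 Ω
|Z| = √(29.5² + 23.0²) = 37.4 Ω
I = V/|Z| = 34.8 mA
V_R = I·|Z_R| = 0.0348 × 29.5 = 1.03 V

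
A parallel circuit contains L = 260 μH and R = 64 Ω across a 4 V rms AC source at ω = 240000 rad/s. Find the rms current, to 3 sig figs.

X_L = ωL = 62.4 Ω
Parallel: admittances add. Y = 1/R + 1/(jωL)
Y = (0.0156 − j0.0160) S
|Y| = 0.0224 S → |Z| = 1/|Y| = 44.7 Ω, ∠Z = −∠Y = 45.7°
I = V/|Z| = 4/44.7 = 89.5 mA

89.5 mA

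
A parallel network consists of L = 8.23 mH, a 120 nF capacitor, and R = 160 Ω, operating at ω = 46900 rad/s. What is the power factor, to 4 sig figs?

0.8994

X_L = ωL = 386.0 Ω
X_C = 1/(ωC) = 177.7 Ω
Parallel: admittances add. Y = 1/R + 1/(jωL) + jωC
Y = (0.006250 + j0.003037) S
|Y| = 0.006949 S → |Z| = 1/|Y| = 143.9 Ω, ∠Z = −∠Y = -25.92°
cos φ = cos(-25.92°) = 0.8994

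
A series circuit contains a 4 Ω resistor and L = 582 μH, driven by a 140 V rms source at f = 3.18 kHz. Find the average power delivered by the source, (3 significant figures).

518 W

ω = 2πf = 19980 rad/s
X_L = ωL = 11.6 Ω
Z = 4.00 + j11.6 Ω
|Z| = √(4.00² + 11.6²) = 12.3 Ω
∠Z = arctan(11.6/4.00) = 71.0°
I = V/|Z| = 11.4 A
P = VI cos φ = 140 × 11.4 × cos(71.0°) = 518 W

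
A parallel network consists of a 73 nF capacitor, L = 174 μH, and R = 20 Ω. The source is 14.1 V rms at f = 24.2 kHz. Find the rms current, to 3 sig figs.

ω = 2πf = 152100 rad/s
X_L = ωL = 26.5 Ω
X_C = 1/(ωC) = 90.1 Ω
Parallel: admittances add. Y = 1/R + 1/(jωL) + jωC
Y = (0.0500 − j0.0267) S
|Y| = 0.0567 S → |Z| = 1/|Y| = 17.6 Ω, ∠Z = −∠Y = 28.1°
I = V/|Z| = 14.1/17.6 = 799 mA

799 mA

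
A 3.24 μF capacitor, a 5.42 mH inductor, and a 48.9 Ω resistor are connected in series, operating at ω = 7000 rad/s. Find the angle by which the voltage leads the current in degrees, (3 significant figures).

-7.17°

X_L = ωL = 37.9 Ω
X_C = 1/(ωC) = 44.1 Ω
Net reactance X = X_L − X_C = -6.15 Ω
Z = 48.9 − j6.15 Ω
|Z| = √(48.9² + 6.15²) = 49.3 Ω
∠Z = arctan(-6.15/48.9) = -7.17°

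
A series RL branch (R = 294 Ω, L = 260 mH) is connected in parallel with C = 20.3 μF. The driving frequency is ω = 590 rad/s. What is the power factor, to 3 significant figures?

0.245

X_L = ωL = 153 Ω
X_C = 1/(ωC) = 83.5 Ω
Branch 1 (R+jX_L): Z₁ = 294 + j153 Ω, |Z₁| = 332 Ω
Branch 2 (−jX_C): Z₂ = −j83.5 Ω
Parallel: Z = Z₁Z₂/(Z₁+Z₂), |Z| = 91.6 Ω, ∠Z = -75.8°
cos φ = cos(-75.8°) = 0.245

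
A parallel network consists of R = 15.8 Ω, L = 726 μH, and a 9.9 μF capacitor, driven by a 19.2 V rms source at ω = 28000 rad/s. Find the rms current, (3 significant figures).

X_L = ωL = 20.3 Ω
X_C = 1/(ωC) = 3.61 Ω
Parallel: admittances add. Y = 1/R + 1/(jωL) + jωC
Y = (0.0633 + j0.228) S
|Y| = 0.237 S → |Z| = 1/|Y| = 4.23 Ω, ∠Z = −∠Y = -74.5°
I = V/|Z| = 19.2/4.23 = 4.54 A

4.54 A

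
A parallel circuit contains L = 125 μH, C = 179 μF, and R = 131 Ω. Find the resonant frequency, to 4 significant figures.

1.064 kHz

ω₀ = 1/√(LC) = 1/√(0.000125 × 0.000179) = 6685 rad/s
f₀ = ω₀/(2π) = 1.064 kHz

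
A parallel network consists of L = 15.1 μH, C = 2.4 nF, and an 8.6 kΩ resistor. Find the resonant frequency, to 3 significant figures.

836 kHz

ω₀ = 1/√(LC) = 1/√(1.51e-05 × 2.4e-09) = 5.253e+06 rad/s
f₀ = ω₀/(2π) = 836 kHz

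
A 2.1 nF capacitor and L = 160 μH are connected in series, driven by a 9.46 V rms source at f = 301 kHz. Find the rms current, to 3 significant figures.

ω = 2πf = 1.891e+06 rad/s
X_L = ωL = 303 Ω
X_C = 1/(ωC) = 252 Ω
Net reactance X = X_L − X_C = 50.8 Ω
Z = j50.8 Ω
|Z| = √(0² + 50.8²) = 50.8 Ω
I = V/|Z| = 9.46/50.8 = 186 mA

186 mA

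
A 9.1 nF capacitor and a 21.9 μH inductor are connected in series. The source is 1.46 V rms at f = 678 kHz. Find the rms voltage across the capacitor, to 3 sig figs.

0.558 V

ω = 2πf = 4.26e+06 rad/s
X_L = ωL = 93.3 Ω
X_C = 1/(ωC) = 25.8 Ω
Net reactance X = X_L − X_C = 67.5 Ω
Z = j67.5 Ω
|Z| = √(0² + 67.5²) = 67.5 Ω
I = V/|Z| = 21.6 mA
V_C = I·|Z_C| = 0.0216 × 25.8 = 0.558 V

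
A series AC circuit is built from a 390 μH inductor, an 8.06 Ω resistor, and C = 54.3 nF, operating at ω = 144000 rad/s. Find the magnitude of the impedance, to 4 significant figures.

72.18 Ω

X_L = ωL = 56.16 Ω
X_C = 1/(ωC) = 127.9 Ω
Net reactance X = X_L − X_C = -71.73 Ω
Z = 8.060 − j71.73 Ω
|Z| = √(8.060² + 71.73²) = 72.18 Ω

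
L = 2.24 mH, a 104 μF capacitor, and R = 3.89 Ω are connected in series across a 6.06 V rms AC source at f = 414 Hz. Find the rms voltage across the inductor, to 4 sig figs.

7.962 V

ω = 2πf = 2601 rad/s
X_L = ωL = 5.827 Ω
X_C = 1/(ωC) = 3.696 Ω
Net reactance X = X_L − X_C = 2.130 Ω
Z = 3.890 + j2.130 Ω
|Z| = √(3.890² + 2.130²) = 4.435 Ω
I = V/|Z| = 1.366 A
V_L = I·|Z_L| = 1.366 × 5.827 = 7.962 V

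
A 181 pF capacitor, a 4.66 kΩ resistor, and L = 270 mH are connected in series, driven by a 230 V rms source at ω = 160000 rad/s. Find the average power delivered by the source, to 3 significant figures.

X_L = ωL = 43200 Ω
X_C = 1/(ωC) = 34500 Ω
Net reactance X = X_L − X_C = 8670 Ω
Z = 4660 + j8670 Ω
|Z| = √(4660² + 8670²) = 9840 Ω
∠Z = arctan(8670/4660) = 61.7°
I = V/|Z| = 23.4 mA
P = VI cos φ = 230 × 0.0234 × cos(61.7°) = 2.54 W

2.54 W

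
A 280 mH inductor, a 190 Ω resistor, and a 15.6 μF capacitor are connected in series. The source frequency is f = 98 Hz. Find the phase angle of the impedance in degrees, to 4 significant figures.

19.77°

ω = 2πf = 615.8 rad/s
X_L = ωL = 172.4 Ω
X_C = 1/(ωC) = 104.1 Ω
Net reactance X = X_L − X_C = 68.31 Ω
Z = 190.0 + j68.31 Ω
|Z| = √(190.0² + 68.31²) = 201.9 Ω
∠Z = arctan(68.31/190.0) = 19.77°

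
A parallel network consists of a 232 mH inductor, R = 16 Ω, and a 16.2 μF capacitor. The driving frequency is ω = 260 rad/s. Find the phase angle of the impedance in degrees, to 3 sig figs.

X_L = ωL = 60.3 Ω
X_C = 1/(ωC) = 237 Ω
Parallel: admittances add. Y = 1/R + 1/(jωL) + jωC
Y = (0.0625 − j0.0124) S
|Y| = 0.0637 S → |Z| = 1/|Y| = 15.7 Ω, ∠Z = −∠Y = 11.2°

11.2°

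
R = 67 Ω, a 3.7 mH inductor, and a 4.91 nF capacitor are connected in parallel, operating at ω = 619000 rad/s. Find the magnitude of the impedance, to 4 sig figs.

66.00 Ω

X_L = ωL = 2290 Ω
X_C = 1/(ωC) = 329.0 Ω
Parallel: admittances add. Y = 1/R + 1/(jωL) + jωC
Y = (0.01493 + j0.002603) S
|Y| = 0.01515 S → |Z| = 1/|Y| = 66.00 Ω, ∠Z = −∠Y = -9.892°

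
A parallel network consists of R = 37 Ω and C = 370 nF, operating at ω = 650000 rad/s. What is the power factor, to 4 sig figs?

X_C = 1/(ωC) = 4.158 Ω
Parallel: admittances add. Y = 1/R + jωC
Y = (0.02703 + j0.2405) S
|Y| = 0.2420 S → |Z| = 1/|Y| = 4.132 Ω, ∠Z = −∠Y = -83.59°
cos φ = cos(-83.59°) = 0.1117

0.1117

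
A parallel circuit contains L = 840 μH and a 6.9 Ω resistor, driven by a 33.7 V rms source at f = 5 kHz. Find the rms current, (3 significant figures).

5.05 A

ω = 2πf = 31420 rad/s
X_L = ωL = 26.4 Ω
Parallel: admittances add. Y = 1/R + 1/(jωL)
Y = (0.145 − j0.0379) S
|Y| = 0.150 S → |Z| = 1/|Y| = 6.68 Ω, ∠Z = −∠Y = 14.7°
I = V/|Z| = 33.7/6.68 = 5.05 A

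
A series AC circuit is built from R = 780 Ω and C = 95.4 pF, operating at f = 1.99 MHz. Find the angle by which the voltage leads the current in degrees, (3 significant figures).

ω = 2πf = 1.25e+07 rad/s
X_C = 1/(ωC) = 838 Ω
Z = 780 − j838 Ω
|Z| = √(780² + 838²) = 1150 Ω
∠Z = arctan(-838/780) = -47.1°

-47.1°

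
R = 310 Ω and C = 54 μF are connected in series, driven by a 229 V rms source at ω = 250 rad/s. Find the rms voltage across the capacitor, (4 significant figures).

53.22 V

X_C = 1/(ωC) = 74.07 Ω
Z = 310.0 − j74.07 Ω
|Z| = √(310.0² + 74.07²) = 318.7 Ω
I = V/|Z| = 718.5 mA
V_C = I·|Z_C| = 0.7185 × 74.07 = 53.22 V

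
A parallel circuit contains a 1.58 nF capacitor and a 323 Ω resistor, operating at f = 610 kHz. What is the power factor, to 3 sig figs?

ω = 2πf = 3.833e+06 rad/s
X_C = 1/(ωC) = 165 Ω
Parallel: admittances add. Y = 1/R + jωC
Y = (0.00310 + j0.00606) S
|Y| = 0.00680 S → |Z| = 1/|Y| = 147 Ω, ∠Z = −∠Y = -62.9°
cos φ = cos(-62.9°) = 0.455

0.455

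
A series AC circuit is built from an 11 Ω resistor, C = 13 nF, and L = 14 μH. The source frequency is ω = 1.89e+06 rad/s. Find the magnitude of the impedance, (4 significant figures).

17.99 Ω

X_L = ωL = 26.46 Ω
X_C = 1/(ωC) = 40.70 Ω
Net reactance X = X_L − X_C = -14.24 Ω
Z = 11.00 − j14.24 Ω
|Z| = √(11.00² + 14.24²) = 17.99 Ω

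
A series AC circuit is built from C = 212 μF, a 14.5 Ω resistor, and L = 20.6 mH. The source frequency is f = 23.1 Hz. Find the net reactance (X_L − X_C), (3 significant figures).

ω = 2πf = 145.1 rad/s
X_L = ωL = 2.99 Ω
X_C = 1/(ωC) = 32.5 Ω
X = 2.99 − 32.5 = -29.5 Ω

-29.5 Ω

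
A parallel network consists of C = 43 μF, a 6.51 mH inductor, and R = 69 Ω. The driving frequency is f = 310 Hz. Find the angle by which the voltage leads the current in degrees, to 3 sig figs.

-18.6°

ω = 2πf = 1948 rad/s
X_L = ωL = 12.7 Ω
X_C = 1/(ωC) = 11.9 Ω
Parallel: admittances add. Y = 1/R + 1/(jωL) + jωC
Y = (0.0145 + j0.00489) S
|Y| = 0.0153 S → |Z| = 1/|Y| = 65.4 Ω, ∠Z = −∠Y = -18.6°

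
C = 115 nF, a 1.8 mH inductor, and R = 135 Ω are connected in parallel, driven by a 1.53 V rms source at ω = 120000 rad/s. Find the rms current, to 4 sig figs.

18.04 mA

X_L = ωL = 216.0 Ω
X_C = 1/(ωC) = 72.46 Ω
Parallel: admittances add. Y = 1/R + 1/(jωL) + jωC
Y = (0.007407 + j0.009170) S
|Y| = 0.01179 S → |Z| = 1/|Y| = 84.83 Ω, ∠Z = −∠Y = -51.07°
I = V/|Z| = 1.53/84.83 = 18.04 mA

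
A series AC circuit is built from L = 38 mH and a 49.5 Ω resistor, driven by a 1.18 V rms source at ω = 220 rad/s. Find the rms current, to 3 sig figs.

23.5 mA

X_L = ωL = 8.36 Ω
Z = 49.5 + j8.36 Ω
|Z| = √(49.5² + 8.36²) = 50.2 Ω
I = V/|Z| = 1.18/50.2 = 23.5 mA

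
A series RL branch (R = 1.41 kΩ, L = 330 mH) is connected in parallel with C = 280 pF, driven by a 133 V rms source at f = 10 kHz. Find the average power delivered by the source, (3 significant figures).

ω = 2πf = 62830 rad/s
X_L = ωL = 20700 Ω
X_C = 1/(ωC) = 56800 Ω
Branch 1 (R+jX_L): Z₁ = 1410 + j20700 Ω, |Z₁| = 20800 Ω
Branch 2 (−jX_C): Z₂ = −j56800 Ω
Parallel: Z = Z₁Z₂/(Z₁+Z₂), |Z| = 32700 Ω, ∠Z = 83.9°
I = V/|Z| = 4.07 mA
P = VI cos φ = 133 × 0.00407 × cos(83.9°) = 57.7 mW

57.7 mW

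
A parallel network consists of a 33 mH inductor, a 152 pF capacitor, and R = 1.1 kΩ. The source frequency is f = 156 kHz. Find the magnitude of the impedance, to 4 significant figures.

ω = 2πf = 980200 rad/s
X_L = ωL = 32350 Ω
X_C = 1/(ωC) = 6712 Ω
Parallel: admittances add. Y = 1/R + 1/(jωL) + jωC
Y = (0.0009091 + j0.0001181) S
|Y| = 0.0009167 S → |Z| = 1/|Y| = 1091 Ω, ∠Z = −∠Y = -7.400°

1091 Ω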